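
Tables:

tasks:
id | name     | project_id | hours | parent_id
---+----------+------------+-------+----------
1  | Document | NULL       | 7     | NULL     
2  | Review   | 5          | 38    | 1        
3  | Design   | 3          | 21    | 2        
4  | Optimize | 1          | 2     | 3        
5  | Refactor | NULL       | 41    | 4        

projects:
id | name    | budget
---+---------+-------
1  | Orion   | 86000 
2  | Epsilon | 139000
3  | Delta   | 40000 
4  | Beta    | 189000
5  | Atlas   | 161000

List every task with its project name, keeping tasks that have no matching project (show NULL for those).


LEFT JOIN keeps every row from tasks (the left table); where project_id has no match in projects, the project columns become NULL. Walk through each task:
  - task 1 (Document): project_id=NULL, no match -> kept with NULL
  - task 2 (Review): project_id=5 -> matches Atlas
  - task 3 (Design): project_id=3 -> matches Delta
  - task 4 (Optimize): project_id=1 -> matches Orion
  - task 5 (Refactor): project_id=NULL, no match -> kept with NULL
All 5 rows appear; 2 have NULL project.

SQL:
SELECT a.name, b.name AS project
FROM tasks a
LEFT JOIN projects b ON a.project_id = b.id

Result:
name     | project
---------+--------
Document | NULL   
Review   | Atlas  
Design   | Delta  
Optimize | Orion  
Refactor | NULL   


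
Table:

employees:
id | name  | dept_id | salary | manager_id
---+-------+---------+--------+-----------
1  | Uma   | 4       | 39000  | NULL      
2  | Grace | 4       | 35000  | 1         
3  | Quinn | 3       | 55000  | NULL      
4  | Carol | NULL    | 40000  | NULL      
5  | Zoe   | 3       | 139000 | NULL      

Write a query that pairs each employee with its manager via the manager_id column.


This is a self-join: employees is joined to a second copy of itself, matching each row's manager_id to another row's id. Use LEFT JOIN so rows with manager_id=NULL are kept.
  - employee 1 (Uma): manager_id=NULL -> NULL
  - employee 2 (Grace): manager_id=1 -> Uma
  - employee 3 (Quinn): manager_id=NULL -> NULL
  - employee 4 (Carol): manager_id=NULL -> NULL
  - employee 5 (Zoe): manager_id=NULL -> NULL

SQL:
SELECT a.name AS item, b.name AS manager
FROM employees a
LEFT JOIN employees b ON a.manager_id = b.id

Result:
item  | manager
------+--------
Uma   | NULL   
Grace | Uma    
Quinn | NULL   
Carol | NULL   
Zoe   | NULL   


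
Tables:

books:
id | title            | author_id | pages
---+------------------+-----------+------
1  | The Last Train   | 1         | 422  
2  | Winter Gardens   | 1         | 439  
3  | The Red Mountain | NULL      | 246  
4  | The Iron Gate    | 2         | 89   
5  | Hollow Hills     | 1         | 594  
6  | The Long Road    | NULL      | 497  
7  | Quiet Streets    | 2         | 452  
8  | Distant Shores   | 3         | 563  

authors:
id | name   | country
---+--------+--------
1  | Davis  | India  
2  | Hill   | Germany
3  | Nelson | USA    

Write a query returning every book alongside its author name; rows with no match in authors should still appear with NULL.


LEFT JOIN keeps every row from books (the left table); where author_id has no match in authors, the author columns become NULL. Walk through each book:
  - book 1 (The Last Train): author_id=1 -> matches Davis
  - book 2 (Winter Gardens): author_id=1 -> matches Davis
  - book 3 (The Red Mountain): author_id=NULL, no match -> kept with NULL
  - book 4 (The Iron Gate): author_id=2 -> matches Hill
  - book 5 (Hollow Hills): author_id=1 -> matches Davis
  - book 6 (The Long Road): author_id=NULL, no match -> kept with NULL
  - book 7 (Quiet Streets): author_id=2 -> matches Hill
  - book 8 (Distant Shores): author_id=3 -> matches Nelson
All 8 rows appear; 2 have NULL author.

SQL:
SELECT a.title, b.name AS author
FROM books a
LEFT JOIN authors b ON a.author_id = b.id

Result:
title            | author
-----------------+-------
The Last Train   | Davis 
Winter Gardens   | Davis 
The Red Mountain | NULL  
The Iron Gate    | Hill  
Hollow Hills     | Davis 
The Long Road    | NULL  
Quiet Streets    | Hill  
Distant Shores   | Nelson


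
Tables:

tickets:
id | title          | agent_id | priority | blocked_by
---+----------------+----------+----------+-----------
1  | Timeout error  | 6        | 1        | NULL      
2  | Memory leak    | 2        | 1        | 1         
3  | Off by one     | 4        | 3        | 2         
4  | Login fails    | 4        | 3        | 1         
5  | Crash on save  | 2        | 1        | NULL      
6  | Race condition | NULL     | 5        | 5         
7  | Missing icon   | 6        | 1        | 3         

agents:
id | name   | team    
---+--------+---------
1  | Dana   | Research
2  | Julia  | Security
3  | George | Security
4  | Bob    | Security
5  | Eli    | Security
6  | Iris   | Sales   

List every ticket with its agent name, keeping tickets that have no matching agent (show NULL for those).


LEFT JOIN keeps every row from tickets (the left table); where agent_id has no match in agents, the agent columns become NULL. Walk through each ticket:
  - ticket 1 (Timeout error): agent_id=6 -> matches Iris
  - ticket 2 (Memory leak): agent_id=2 -> matches Julia
  - ticket 3 (Off by one): agent_id=4 -> matches Bob
  - ticket 4 (Login fails): agent_id=4 -> matches Bob
  - ticket 5 (Crash on save): agent_id=2 -> matches Julia
  - ticket 6 (Race condition): agent_id=NULL, no match -> kept with NULL
  - ticket 7 (Missing icon): agent_id=6 -> matches Iris
All 7 rows appear; 1 has NULL agent.

SQL:
SELECT a.title, b.name AS agent
FROM tickets a
LEFT JOIN agents b ON a.agent_id = b.id

Result:
title          | agent
---------------+------
Timeout error  | Iris 
Memory leak    | Julia
Off by one     | Bob  
Login fails    | Bob  
Crash on save  | Julia
Race condition | NULL 
Missing icon   | Iris 


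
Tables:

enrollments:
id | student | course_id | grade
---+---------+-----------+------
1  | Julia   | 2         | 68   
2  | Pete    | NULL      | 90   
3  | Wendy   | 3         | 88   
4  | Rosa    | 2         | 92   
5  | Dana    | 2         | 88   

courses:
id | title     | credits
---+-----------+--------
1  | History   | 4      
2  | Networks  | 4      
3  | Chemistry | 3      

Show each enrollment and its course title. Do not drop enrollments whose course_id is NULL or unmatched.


LEFT JOIN keeps every row from enrollments (the left table); where course_id has no match in courses, the course columns become NULL. Walk through each enrollment:
  - enrollment 1 (Julia): course_id=2 -> matches Networks
  - enrollment 2 (Pete): course_id=NULL, no match -> kept with NULL
  - enrollment 3 (Wendy): course_id=3 -> matches Chemistry
  - enrollment 4 (Rosa): course_id=2 -> matches Networks
  - enrollment 5 (Dana): course_id=2 -> matches Networks
All 5 rows appear; 1 has NULL course.

SQL:
SELECT a.student, b.title AS course
FROM enrollments a
LEFT JOIN courses b ON a.course_id = b.id

Result:
student | course   
--------+----------
Julia   | Networks 
Pete    | NULL     
Wendy   | Chemistry
Rosa    | Networks 
Dana    | Networks 


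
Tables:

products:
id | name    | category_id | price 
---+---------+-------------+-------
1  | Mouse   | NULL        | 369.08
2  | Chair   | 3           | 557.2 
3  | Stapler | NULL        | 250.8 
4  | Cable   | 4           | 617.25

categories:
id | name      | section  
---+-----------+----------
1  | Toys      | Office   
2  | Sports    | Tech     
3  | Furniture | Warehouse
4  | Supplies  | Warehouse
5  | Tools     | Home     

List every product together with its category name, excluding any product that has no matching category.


INNER JOIN keeps only products rows whose category_id matches an id in categories. Walk through each product:
  - product 1 (Mouse): category_id=NULL, no match -> dropped
  - product 2 (Chair): category_id=3 -> matches Furniture
  - product 3 (Stapler): category_id=NULL, no match -> dropped
  - product 4 (Cable): category_id=4 -> matches Supplies
So 2 of 4 rows are dropped.

SQL:
SELECT a.name, b.name AS category
FROM products a
INNER JOIN categories b ON a.category_id = b.id

Result:
name  | category 
------+----------
Chair | Furniture
Cable | Supplies 


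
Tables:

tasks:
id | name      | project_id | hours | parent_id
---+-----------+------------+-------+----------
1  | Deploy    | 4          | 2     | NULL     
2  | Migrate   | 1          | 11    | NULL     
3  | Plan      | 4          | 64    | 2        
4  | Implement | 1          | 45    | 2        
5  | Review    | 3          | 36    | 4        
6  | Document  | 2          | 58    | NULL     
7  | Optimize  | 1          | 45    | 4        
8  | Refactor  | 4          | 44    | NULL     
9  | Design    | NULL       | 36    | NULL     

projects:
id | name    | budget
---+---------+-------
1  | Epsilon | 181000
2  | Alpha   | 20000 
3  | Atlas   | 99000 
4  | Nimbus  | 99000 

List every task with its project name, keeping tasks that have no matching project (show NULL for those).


LEFT JOIN keeps every row from tasks (the left table); where project_id has no match in projects, the project columns become NULL. Walk through each task:
  - task 1 (Deploy): project_id=4 -> matches Nimbus
  - task 2 (Migrate): project_id=1 -> matches Epsilon
  - task 3 (Plan): project_id=4 -> matches Nimbus
  - task 4 (Implement): project_id=1 -> matches Epsilon
  - task 5 (Review): project_id=3 -> matches Atlas
  - task 6 (Document): project_id=2 -> matches Alpha
  - task 7 (Optimize): project_id=1 -> matches Epsilon
  - task 8 (Refactor): project_id=4 -> matches Nimbus
  - task 9 (Design): project_id=NULL, no match -> kept with NULL
All 9 rows appear; 1 has NULL project.

SQL:
SELECT a.name, b.name AS project
FROM tasks a
LEFT JOIN projects b ON a.project_id = b.id

Result:
name      | project
----------+--------
Deploy    | Nimbus 
Migrate   | Epsilon
Plan      | Nimbus 
Implement | Epsilon
Review    | Atlas  
Document  | Alpha  
Optimize  | Epsilon
Refactor  | Nimbus 
Design    | NULL   


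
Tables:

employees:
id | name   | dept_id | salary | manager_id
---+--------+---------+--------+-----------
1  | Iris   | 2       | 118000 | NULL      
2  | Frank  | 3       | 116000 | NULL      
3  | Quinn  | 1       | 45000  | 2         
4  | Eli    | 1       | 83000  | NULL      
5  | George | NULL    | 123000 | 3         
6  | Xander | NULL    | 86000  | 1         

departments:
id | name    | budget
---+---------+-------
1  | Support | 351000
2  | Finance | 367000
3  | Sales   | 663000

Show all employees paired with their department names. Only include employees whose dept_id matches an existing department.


INNER JOIN keeps only employees rows whose dept_id matches an id in departments. Walk through each employee:
  - employee 1 (Iris): dept_id=2 -> matches Finance
  - employee 2 (Frank): dept_id=3 -> matches Sales
  - employee 3 (Quinn): dept_id=1 -> matches Support
  - employee 4 (Eli): dept_id=1 -> matches Support
  - employee 5 (George): dept_id=NULL, no match -> dropped
  - employee 6 (Xander): dept_id=NULL, no match -> dropped
So 2 of 6 rows are dropped.

SQL:
SELECT a.name, b.name AS department
FROM employees a
INNER JOIN departments b ON a.dept_id = b.id

Result:
name  | department
------+-----------
Iris  | Finance   
Frank | Sales     
Quinn | Support   
Eli   | Support   


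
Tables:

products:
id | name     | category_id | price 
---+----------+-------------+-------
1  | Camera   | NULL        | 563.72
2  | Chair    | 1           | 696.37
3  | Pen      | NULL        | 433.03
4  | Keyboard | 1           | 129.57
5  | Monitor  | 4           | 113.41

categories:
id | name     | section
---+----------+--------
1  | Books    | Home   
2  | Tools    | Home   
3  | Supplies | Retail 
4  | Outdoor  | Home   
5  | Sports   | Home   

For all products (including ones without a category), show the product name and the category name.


LEFT JOIN keeps every row from products (the left table); where category_id has no match in categories, the category columns become NULL. Walk through each product:
  - product 1 (Camera): category_id=NULL, no match -> kept with NULL
  - product 2 (Chair): category_id=1 -> matches Books
  - product 3 (Pen): category_id=NULL, no match -> kept with NULL
  - product 4 (Keyboard): category_id=1 -> matches Books
  - product 5 (Monitor): category_id=4 -> matches Outdoor
All 5 rows appear; 2 have NULL category.

SQL:
SELECT a.name, b.name AS category
FROM products a
LEFT JOIN categories b ON a.category_id = b.id

Result:
name     | category
---------+---------
Camera   | NULL    
Chair    | Books   
Pen      | NULL    
Keyboard | Books   
Monitor  | Outdoor 


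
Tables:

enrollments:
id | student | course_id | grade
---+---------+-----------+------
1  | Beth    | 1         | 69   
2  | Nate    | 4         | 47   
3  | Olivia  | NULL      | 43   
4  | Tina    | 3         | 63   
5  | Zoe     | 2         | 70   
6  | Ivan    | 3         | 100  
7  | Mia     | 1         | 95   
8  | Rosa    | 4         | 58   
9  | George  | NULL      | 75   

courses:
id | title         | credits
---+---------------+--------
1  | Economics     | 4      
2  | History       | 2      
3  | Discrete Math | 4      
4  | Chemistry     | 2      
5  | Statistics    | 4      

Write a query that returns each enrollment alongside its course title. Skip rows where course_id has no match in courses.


INNER JOIN keeps only enrollments rows whose course_id matches an id in courses. Walk through each enrollment:
  - enrollment 1 (Beth): course_id=1 -> matches Economics
  - enrollment 2 (Nate): course_id=4 -> matches Chemistry
  - enrollment 3 (Olivia): course_id=NULL, no match -> dropped
  - enrollment 4 (Tina): course_id=3 -> matches Discrete Math
  - enrollment 5 (Zoe): course_id=2 -> matches History
  - enrollment 6 (Ivan): course_id=3 -> matches Discrete Math
  - enrollment 7 (Mia): course_id=1 -> matches Economics
  - enrollment 8 (Rosa): course_id=4 -> matches Chemistry
  - enrollment 9 (George): course_id=NULL, no match -> dropped
So 2 of 9 rows are dropped.

SQL:
SELECT a.student, b.title AS course
FROM enrollments a
INNER JOIN courses b ON a.course_id = b.id

Result:
student | course       
--------+--------------
Beth    | Economics    
Nate    | Chemistry    
Tina    | Discrete Math
Zoe     | History      
Ivan    | Discrete Math
Mia     | Economics    
Rosa    | Chemistry    


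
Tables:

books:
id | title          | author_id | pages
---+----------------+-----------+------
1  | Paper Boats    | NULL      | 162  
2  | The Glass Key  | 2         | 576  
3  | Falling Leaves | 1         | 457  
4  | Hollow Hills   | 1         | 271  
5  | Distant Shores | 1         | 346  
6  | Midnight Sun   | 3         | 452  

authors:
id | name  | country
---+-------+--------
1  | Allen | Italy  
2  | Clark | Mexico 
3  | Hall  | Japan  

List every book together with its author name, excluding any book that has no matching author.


INNER JOIN keeps only books rows whose author_id matches an id in authors. Walk through each book:
  - book 1 (Paper Boats): author_id=NULL, no match -> dropped
  - book 2 (The Glass Key): author_id=2 -> matches Clark
  - book 3 (Falling Leaves): author_id=1 -> matches Allen
  - book 4 (Hollow Hills): author_id=1 -> matches Allen
  - book 5 (Distant Shores): author_id=1 -> matches Allen
  - book 6 (Midnight Sun): author_id=3 -> matches Hall
So 1 of 6 rows is dropped.

SQL:
SELECT a.title, b.name AS author
FROM books a
INNER JOIN authors b ON a.author_id = b.id

Result:
title          | author
---------------+-------
The Glass Key  | Clark 
Falling Leaves | Allen 
Hollow Hills   | Allen 
Distant Shores | Allen 
Midnight Sun   | Hall  


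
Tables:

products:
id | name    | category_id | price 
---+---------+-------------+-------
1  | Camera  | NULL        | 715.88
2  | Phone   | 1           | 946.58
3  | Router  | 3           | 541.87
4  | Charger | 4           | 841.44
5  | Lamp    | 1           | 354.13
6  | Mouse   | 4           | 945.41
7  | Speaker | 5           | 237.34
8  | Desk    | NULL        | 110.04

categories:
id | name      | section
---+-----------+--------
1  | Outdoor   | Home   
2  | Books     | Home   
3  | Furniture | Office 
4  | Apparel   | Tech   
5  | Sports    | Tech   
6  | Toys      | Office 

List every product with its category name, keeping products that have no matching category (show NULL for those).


LEFT JOIN keeps every row from products (the left table); where category_id has no match in categories, the category columns become NULL. Walk through each product:
  - product 1 (Camera): category_id=NULL, no match -> kept with NULL
  - product 2 (Phone): category_id=1 -> matches Outdoor
  - product 3 (Router): category_id=3 -> matches Furniture
  - product 4 (Charger): category_id=4 -> matches Apparel
  - product 5 (Lamp): category_id=1 -> matches Outdoor
  - product 6 (Mouse): category_id=4 -> matches Apparel
  - product 7 (Speaker): category_id=5 -> matches Sports
  - product 8 (Desk): category_id=NULL, no match -> kept with NULL
All 8 rows appear; 2 have NULL category.

SQL:
SELECT a.name, b.name AS category
FROM products a
LEFT JOIN categories b ON a.category_id = b.id

Result:
name    | category 
--------+----------
Camera  | NULL     
Phone   | Outdoor  
Router  | Furniture
Charger | Apparel  
Lamp    | Outdoor  
Mouse   | Apparel  
Speaker | Sports   
Desk    | NULL     


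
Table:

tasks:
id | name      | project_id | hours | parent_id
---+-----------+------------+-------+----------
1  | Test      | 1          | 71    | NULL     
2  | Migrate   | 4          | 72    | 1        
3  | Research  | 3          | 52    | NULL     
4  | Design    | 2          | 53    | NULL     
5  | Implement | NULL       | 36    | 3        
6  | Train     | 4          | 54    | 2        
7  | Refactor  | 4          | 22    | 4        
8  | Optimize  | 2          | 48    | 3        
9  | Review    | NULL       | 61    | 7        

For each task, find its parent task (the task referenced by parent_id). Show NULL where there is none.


This is a self-join: tasks is joined to a second copy of itself, matching each row's parent_id to another row's id. Use LEFT JOIN so rows with parent_id=NULL are kept.
  - task 1 (Test): parent_id=NULL -> NULL
  - task 2 (Migrate): parent_id=1 -> Test
  - task 3 (Research): parent_id=NULL -> NULL
  - task 4 (Design): parent_id=NULL -> NULL
  - task 5 (Implement): parent_id=3 -> Research
  - task 6 (Train): parent_id=2 -> Migrate
  - task 7 (Refactor): parent_id=4 -> Design
  - task 8 (Optimize): parent_id=3 -> Research
  - task 9 (Review): parent_id=7 -> Refactor

SQL:
SELECT a.name AS item, b.name AS parent
FROM tasks a
LEFT JOIN tasks b ON a.parent_id = b.id

Result:
item      | parent  
----------+---------
Test      | NULL    
Migrate   | Test    
Research  | NULL    
Design    | NULL    
Implement | Research
Train     | Migrate 
Refactor  | Design  
Optimize  | Research
Review    | Refactor


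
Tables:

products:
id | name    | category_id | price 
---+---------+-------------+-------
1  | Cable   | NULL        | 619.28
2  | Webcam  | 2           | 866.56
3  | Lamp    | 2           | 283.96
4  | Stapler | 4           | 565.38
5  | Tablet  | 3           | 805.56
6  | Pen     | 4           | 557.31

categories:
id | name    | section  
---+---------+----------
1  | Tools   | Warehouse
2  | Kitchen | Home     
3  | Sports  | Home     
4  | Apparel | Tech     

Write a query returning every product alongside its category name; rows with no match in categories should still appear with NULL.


LEFT JOIN keeps every row from products (the left table); where category_id has no match in categories, the category columns become NULL. Walk through each product:
  - product 1 (Cable): category_id=NULL, no match -> kept with NULL
  - product 2 (Webcam): category_id=2 -> matches Kitchen
  - product 3 (Lamp): category_id=2 -> matches Kitchen
  - product 4 (Stapler): category_id=4 -> matches Apparel
  - product 5 (Tablet): category_id=3 -> matches Sports
  - product 6 (Pen): category_id=4 -> matches Apparel
All 6 rows appear; 1 has NULL category.

SQL:
SELECT a.name, b.name AS category
FROM products a
LEFT JOIN categories b ON a.category_id = b.id

Result:
name    | category
--------+---------
Cable   | NULL    
Webcam  | Kitchen 
Lamp    | Kitchen 
Stapler | Apparel 
Tablet  | Sports  
Pen     | Apparel 


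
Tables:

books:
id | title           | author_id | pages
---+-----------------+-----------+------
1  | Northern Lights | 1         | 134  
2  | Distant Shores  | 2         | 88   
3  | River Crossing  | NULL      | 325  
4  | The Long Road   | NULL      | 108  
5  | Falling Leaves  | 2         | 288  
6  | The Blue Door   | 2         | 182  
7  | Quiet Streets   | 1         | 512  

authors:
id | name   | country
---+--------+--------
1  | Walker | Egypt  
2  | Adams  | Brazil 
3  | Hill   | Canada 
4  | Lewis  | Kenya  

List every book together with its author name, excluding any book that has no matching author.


INNER JOIN keeps only books rows whose author_id matches an id in authors. Walk through each book:
  - book 1 (Northern Lights): author_id=1 -> matches Walker
  - book 2 (Distant Shores): author_id=2 -> matches Adams
  - book 3 (River Crossing): author_id=NULL, no match -> dropped
  - book 4 (The Long Road): author_id=NULL, no match -> dropped
  - book 5 (Falling Leaves): author_id=2 -> matches Adams
  - book 6 (The Blue Door): author_id=2 -> matches Adams
  - book 7 (Quiet Streets): author_id=1 -> matches Walker
So 2 of 7 rows are dropped.

SQL:
SELECT a.title, b.name AS author
FROM books a
INNER JOIN authors b ON a.author_id = b.id

Result:
title           | author
----------------+-------
Northern Lights | Walker
Distant Shores  | Adams 
Falling Leaves  | Adams 
The Blue Door   | Adams 
Quiet Streets   | Walker


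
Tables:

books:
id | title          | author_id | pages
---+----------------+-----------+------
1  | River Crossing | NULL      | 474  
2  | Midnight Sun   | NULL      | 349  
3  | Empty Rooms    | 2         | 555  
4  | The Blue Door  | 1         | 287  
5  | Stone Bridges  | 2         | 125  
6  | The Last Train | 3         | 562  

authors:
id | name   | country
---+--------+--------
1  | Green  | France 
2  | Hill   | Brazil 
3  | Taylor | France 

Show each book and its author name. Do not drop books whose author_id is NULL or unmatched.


LEFT JOIN keeps every row from books (the left table); where author_id has no match in authors, the author columns become NULL. Walk through each book:
  - book 1 (River Crossing): author_id=NULL, no match -> kept with NULL
  - book 2 (Midnight Sun): author_id=NULL, no match -> kept with NULL
  - book 3 (Empty Rooms): author_id=2 -> matches Hill
  - book 4 (The Blue Door): author_id=1 -> matches Green
  - book 5 (Stone Bridges): author_id=2 -> matches Hill
  - book 6 (The Last Train): author_id=3 -> matches Taylor
All 6 rows appear; 2 have NULL author.

SQL:
SELECT a.title, b.name AS author
FROM books a
LEFT JOIN authors b ON a.author_id = b.id

Result:
title          | author
---------------+-------
River Crossing | NULL  
Midnight Sun   | NULL  
Empty Rooms    | Hill  
The Blue Door  | Green 
Stone Bridges  | Hill  
The Last Train | Taylor


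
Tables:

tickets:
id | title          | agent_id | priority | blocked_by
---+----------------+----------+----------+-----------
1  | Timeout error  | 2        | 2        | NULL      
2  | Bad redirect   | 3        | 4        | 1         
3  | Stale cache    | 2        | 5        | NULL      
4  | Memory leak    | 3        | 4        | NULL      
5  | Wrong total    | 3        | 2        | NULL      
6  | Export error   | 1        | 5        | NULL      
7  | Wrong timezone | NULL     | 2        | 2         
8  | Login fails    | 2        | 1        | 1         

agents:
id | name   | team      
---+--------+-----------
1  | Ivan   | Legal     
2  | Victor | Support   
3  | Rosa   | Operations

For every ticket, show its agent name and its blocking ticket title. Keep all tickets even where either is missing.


Two LEFT JOINs from the same base table tickets: one to agents via agent_id, one to tickets itself via blocked_by. Both are LEFT so every ticket is preserved.
Match against agents:
  - ticket 1 (Timeout error): agent_id=2 -> matches Victor
  - ticket 2 (Bad redirect): agent_id=3 -> matches Rosa
  - ticket 3 (Stale cache): agent_id=2 -> matches Victor
  - ticket 4 (Memory leak): agent_id=3 -> matches Rosa
  - ticket 5 (Wrong total): agent_id=3 -> matches Rosa
  - ticket 6 (Export error): agent_id=1 -> matches Ivan
  - ticket 7 (Wrong timezone): agent_id=NULL, no match -> kept with NULL
  - ticket 8 (Login fails): agent_id=2 -> matches Victor
Match against tickets (self):
  - ticket 1 (Timeout error): blocked_by=NULL -> NULL
  - ticket 2 (Bad redirect): blocked_by=1 -> Timeout error
  - ticket 3 (Stale cache): blocked_by=NULL -> NULL
  - ticket 4 (Memory leak): blocked_by=NULL -> NULL
  - ticket 5 (Wrong total): blocked_by=NULL -> NULL
  - ticket 6 (Export error): blocked_by=NULL -> NULL
  - ticket 7 (Wrong timezone): blocked_by=2 -> Bad redirect
  - ticket 8 (Login fails): blocked_by=1 -> Timeout error

SQL:
SELECT a.title, b.name AS agent, c.title AS blocked_by
FROM tickets a
LEFT JOIN agents b ON a.agent_id = b.id
LEFT JOIN tickets c ON a.blocked_by = c.id

Result:
title          | agent  | blocked_by   
---------------+--------+--------------
Timeout error  | Victor | NULL         
Bad redirect   | Rosa   | Timeout error
Stale cache    | Victor | NULL         
Memory leak    | Rosa   | NULL         
Wrong total    | Rosa   | NULL         
Export error   | Ivan   | NULL         
Wrong timezone | NULL   | Bad redirect 
Login fails    | Victor | Timeout error


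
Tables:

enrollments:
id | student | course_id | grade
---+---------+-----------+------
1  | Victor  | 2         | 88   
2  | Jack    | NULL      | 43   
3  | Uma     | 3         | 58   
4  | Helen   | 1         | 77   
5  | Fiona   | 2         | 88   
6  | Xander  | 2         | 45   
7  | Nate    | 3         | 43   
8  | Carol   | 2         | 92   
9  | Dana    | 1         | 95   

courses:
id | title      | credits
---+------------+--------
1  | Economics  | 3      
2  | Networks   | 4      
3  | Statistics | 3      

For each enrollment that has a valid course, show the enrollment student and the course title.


INNER JOIN keeps only enrollments rows whose course_id matches an id in courses. Walk through each enrollment:
  - enrollment 1 (Victor): course_id=2 -> matches Networks
  - enrollment 2 (Jack): course_id=NULL, no match -> dropped
  - enrollment 3 (Uma): course_id=3 -> matches Statistics
  - enrollment 4 (Helen): course_id=1 -> matches Economics
  - enrollment 5 (Fiona): course_id=2 -> matches Networks
  - enrollment 6 (Xander): course_id=2 -> matches Networks
  - enrollment 7 (Nate): course_id=3 -> matches Statistics
  - enrollment 8 (Carol): course_id=2 -> matches Networks
  - enrollment 9 (Dana): course_id=1 -> matches Economics
So 1 of 9 rows is dropped.

SQL:
SELECT a.student, b.title AS course
FROM enrollments a
INNER JOIN courses b ON a.course_id = b.id

Result:
student | course    
--------+-----------
Victor  | Networks  
Uma     | Statistics
Helen   | Economics 
Fiona   | Networks  
Xander  | Networks  
Nate    | Statistics
Carol   | Networks  
Dana    | Economics 


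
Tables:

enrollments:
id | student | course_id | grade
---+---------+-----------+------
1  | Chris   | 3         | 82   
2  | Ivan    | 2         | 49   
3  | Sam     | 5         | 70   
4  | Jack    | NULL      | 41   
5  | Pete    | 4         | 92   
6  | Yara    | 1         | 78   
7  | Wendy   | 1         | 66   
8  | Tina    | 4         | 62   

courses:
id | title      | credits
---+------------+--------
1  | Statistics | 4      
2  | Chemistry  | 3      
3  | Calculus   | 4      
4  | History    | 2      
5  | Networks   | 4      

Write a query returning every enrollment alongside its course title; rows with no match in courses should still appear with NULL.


LEFT JOIN keeps every row from enrollments (the left table); where course_id has no match in courses, the course columns become NULL. Walk through each enrollment:
  - enrollment 1 (Chris): course_id=3 -> matches Calculus
  - enrollment 2 (Ivan): course_id=2 -> matches Chemistry
  - enrollment 3 (Sam): course_id=5 -> matches Networks
  - enrollment 4 (Jack): course_id=NULL, no match -> kept with NULL
  - enrollment 5 (Pete): course_id=4 -> matches History
  - enrollment 6 (Yara): course_id=1 -> matches Statistics
  - enrollment 7 (Wendy): course_id=1 -> matches Statistics
  - enrollment 8 (Tina): course_id=4 -> matches History
All 8 rows appear; 1 has NULL course.

SQL:
SELECT a.student, b.title AS course
FROM enrollments a
LEFT JOIN courses b ON a.course_id = b.id

Result:
student | course    
--------+-----------
Chris   | Calculus  
Ivan    | Chemistry 
Sam     | Networks  
Jack    | NULL      
Pete    | History   
Yara    | Statistics
Wendy   | Statistics
Tina    | History   


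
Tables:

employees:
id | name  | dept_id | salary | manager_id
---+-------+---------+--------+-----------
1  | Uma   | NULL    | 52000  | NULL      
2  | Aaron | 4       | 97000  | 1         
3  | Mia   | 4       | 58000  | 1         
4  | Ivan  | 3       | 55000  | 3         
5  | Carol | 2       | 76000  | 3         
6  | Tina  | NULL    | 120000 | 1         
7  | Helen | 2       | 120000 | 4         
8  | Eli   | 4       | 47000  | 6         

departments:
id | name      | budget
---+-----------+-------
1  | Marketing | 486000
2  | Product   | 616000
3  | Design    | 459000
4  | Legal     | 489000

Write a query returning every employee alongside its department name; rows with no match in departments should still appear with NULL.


LEFT JOIN keeps every row from employees (the left table); where dept_id has no match in departments, the department columns become NULL. Walk through each employee:
  - employee 1 (Uma): dept_id=NULL, no match -> kept with NULL
  - employee 2 (Aaron): dept_id=4 -> matches Legal
  - employee 3 (Mia): dept_id=4 -> matches Legal
  - employee 4 (Ivan): dept_id=3 -> matches Design
  - employee 5 (Carol): dept_id=2 -> matches Product
  - employee 6 (Tina): dept_id=NULL, no match -> kept with NULL
  - employee 7 (Helen): dept_id=2 -> matches Product
  - employee 8 (Eli): dept_id=4 -> matches Legal
All 8 rows appear; 2 have NULL department.

SQL:
SELECT a.name, b.name AS department
FROM employees a
LEFT JOIN departments b ON a.dept_id = b.id

Result:
name  | department
------+-----------
Uma   | NULL      
Aaron | Legal     
Mia   | Legal     
Ivan  | Design    
Carol | Product   
Tina  | NULL      
Helen | Product   
Eli   | Legal     


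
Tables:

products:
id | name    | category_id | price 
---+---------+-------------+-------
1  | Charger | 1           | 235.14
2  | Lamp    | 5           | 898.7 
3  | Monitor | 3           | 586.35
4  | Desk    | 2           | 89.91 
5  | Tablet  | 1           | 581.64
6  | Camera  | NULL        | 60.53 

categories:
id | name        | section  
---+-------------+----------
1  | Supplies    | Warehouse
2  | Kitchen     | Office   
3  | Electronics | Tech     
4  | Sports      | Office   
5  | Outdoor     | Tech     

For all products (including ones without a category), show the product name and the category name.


LEFT JOIN keeps every row from products (the left table); where category_id has no match in categories, the category columns become NULL. Walk through each product:
  - product 1 (Charger): category_id=1 -> matches Supplies
  - product 2 (Lamp): category_id=5 -> matches Outdoor
  - product 3 (Monitor): category_id=3 -> matches Electronics
  - product 4 (Desk): category_id=2 -> matches Kitchen
  - product 5 (Tablet): category_id=1 -> matches Supplies
  - product 6 (Camera): category_id=NULL, no match -> kept with NULL
All 6 rows appear; 1 has NULL category.

SQL:
SELECT a.name, b.name AS category
FROM products a
LEFT JOIN categories b ON a.category_id = b.id

Result:
name    | category   
--------+------------
Charger | Supplies   
Lamp    | Outdoor    
Monitor | Electronics
Desk    | Kitchen    
Tablet  | Supplies   
Camera  | NULL       


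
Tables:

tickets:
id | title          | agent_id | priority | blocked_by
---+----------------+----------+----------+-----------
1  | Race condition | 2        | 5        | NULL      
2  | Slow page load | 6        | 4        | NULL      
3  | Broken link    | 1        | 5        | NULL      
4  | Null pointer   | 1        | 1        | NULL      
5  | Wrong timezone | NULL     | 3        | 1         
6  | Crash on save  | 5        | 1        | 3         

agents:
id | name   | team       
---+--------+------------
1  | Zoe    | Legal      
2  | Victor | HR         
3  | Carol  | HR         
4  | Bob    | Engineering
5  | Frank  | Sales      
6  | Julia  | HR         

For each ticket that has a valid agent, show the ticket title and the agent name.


INNER JOIN keeps only tickets rows whose agent_id matches an id in agents. Walk through each ticket:
  - ticket 1 (Race condition): agent_id=2 -> matches Victor
  - ticket 2 (Slow page load): agent_id=6 -> matches Julia
  - ticket 3 (Broken link): agent_id=1 -> matches Zoe
  - ticket 4 (Null pointer): agent_id=1 -> matches Zoe
  - ticket 5 (Wrong timezone): agent_id=NULL, no match -> dropped
  - ticket 6 (Crash on save): agent_id=5 -> matches Frank
So 1 of 6 rows is dropped.

SQL:
SELECT a.title, b.name AS agent
FROM tickets a
INNER JOIN agents b ON a.agent_id = b.id

Result:
title          | agent 
---------------+-------
Race condition | Victor
Slow page load | Julia 
Broken link    | Zoe   
Null pointer   | Zoe   
Crash on save  | Frank 


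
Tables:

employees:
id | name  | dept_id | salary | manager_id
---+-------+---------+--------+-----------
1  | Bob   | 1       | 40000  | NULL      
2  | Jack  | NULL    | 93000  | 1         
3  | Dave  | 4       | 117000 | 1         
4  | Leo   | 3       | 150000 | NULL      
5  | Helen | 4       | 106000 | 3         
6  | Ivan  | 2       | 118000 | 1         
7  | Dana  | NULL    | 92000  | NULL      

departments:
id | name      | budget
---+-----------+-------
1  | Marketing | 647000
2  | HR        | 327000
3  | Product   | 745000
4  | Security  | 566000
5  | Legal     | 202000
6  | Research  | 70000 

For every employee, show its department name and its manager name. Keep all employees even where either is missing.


Two LEFT JOINs from the same base table employees: one to departments via dept_id, one to employees itself via manager_id. Both are LEFT so every employee is preserved.
Match against departments:
  - employee 1 (Bob): dept_id=1 -> matches Marketing
  - employee 2 (Jack): dept_id=NULL, no match -> kept with NULL
  - employee 3 (Dave): dept_id=4 -> matches Security
  - employee 4 (Leo): dept_id=3 -> matches Product
  - employee 5 (Helen): dept_id=4 -> matches Security
  - employee 6 (Ivan): dept_id=2 -> matches HR
  - employee 7 (Dana): dept_id=NULL, no match -> kept with NULL
Match against employees (self):
  - employee 1 (Bob): manager_id=NULL -> NULL
  - employee 2 (Jack): manager_id=1 -> Bob
  - employee 3 (Dave): manager_id=1 -> Bob
  - employee 4 (Leo): manager_id=NULL -> NULL
  - employee 5 (Helen): manager_id=3 -> Dave
  - employee 6 (Ivan): manager_id=1 -> Bob
  - employee 7 (Dana): manager_id=NULL -> NULL

SQL:
SELECT a.name, b.name AS department, c.name AS manager
FROM employees a
LEFT JOIN departments b ON a.dept_id = b.id
LEFT JOIN employees c ON a.manager_id = c.id

Result:
name  | department | manager
------+------------+--------
Bob   | Marketing  | NULL   
Jack  | NULL       | Bob    
Dave  | Security   | Bob    
Leo   | Product    | NULL   
Helen | Security   | Dave   
Ivan  | HR         | Bob    
Dana  | NULL       | NULL   


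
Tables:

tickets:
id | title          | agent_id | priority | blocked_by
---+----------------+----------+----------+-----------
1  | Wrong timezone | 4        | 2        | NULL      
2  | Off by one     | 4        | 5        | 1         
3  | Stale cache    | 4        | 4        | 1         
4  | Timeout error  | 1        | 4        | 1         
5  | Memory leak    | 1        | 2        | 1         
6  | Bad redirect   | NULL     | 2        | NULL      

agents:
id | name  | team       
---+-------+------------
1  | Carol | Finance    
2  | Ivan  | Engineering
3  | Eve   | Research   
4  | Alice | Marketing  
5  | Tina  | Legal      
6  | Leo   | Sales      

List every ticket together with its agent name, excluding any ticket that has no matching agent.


INNER JOIN keeps only tickets rows whose agent_id matches an id in agents. Walk through each ticket:
  - ticket 1 (Wrong timezone): agent_id=4 -> matches Alice
  - ticket 2 (Off by one): agent_id=4 -> matches Alice
  - ticket 3 (Stale cache): agent_id=4 -> matches Alice
  - ticket 4 (Timeout error): agent_id=1 -> matches Carol
  - ticket 5 (Memory leak): agent_id=1 -> matches Carol
  - ticket 6 (Bad redirect): agent_id=NULL, no match -> dropped
So 1 of 6 rows is dropped.

SQL:
SELECT a.title, b.name AS agent
FROM tickets a
INNER JOIN agents b ON a.agent_id = b.id

Result:
title          | agent
---------------+------
Wrong timezone | Alice
Off by one     | Alice
Stale cache    | Alice
Timeout error  | Carol
Memory leak    | Carol


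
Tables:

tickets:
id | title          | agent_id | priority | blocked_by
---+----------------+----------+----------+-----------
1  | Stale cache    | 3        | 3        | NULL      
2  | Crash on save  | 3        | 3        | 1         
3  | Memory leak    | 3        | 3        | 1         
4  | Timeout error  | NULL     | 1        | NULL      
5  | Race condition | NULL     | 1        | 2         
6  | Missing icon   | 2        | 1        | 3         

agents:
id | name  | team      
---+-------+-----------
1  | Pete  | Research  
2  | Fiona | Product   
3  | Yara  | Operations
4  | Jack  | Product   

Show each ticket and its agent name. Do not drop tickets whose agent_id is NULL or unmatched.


LEFT JOIN keeps every row from tickets (the left table); where agent_id has no match in agents, the agent columns become NULL. Walk through each ticket:
  - ticket 1 (Stale cache): agent_id=3 -> matches Yara
  - ticket 2 (Crash on save): agent_id=3 -> matches Yara
  - ticket 3 (Memory leak): agent_id=3 -> matches Yara
  - ticket 4 (Timeout error): agent_id=NULL, no match -> kept with NULL
  - ticket 5 (Race condition): agent_id=NULL, no match -> kept with NULL
  - ticket 6 (Missing icon): agent_id=2 -> matches Fiona
All 6 rows appear; 2 have NULL agent.

SQL:
SELECT a.title, b.name AS agent
FROM tickets a
LEFT JOIN agents b ON a.agent_id = b.id

Result:
title          | agent
---------------+------
Stale cache    | Yara 
Crash on save  | Yara 
Memory leak    | Yara 
Timeout error  | NULL 
Race condition | NULL 
Missing icon   | Fiona


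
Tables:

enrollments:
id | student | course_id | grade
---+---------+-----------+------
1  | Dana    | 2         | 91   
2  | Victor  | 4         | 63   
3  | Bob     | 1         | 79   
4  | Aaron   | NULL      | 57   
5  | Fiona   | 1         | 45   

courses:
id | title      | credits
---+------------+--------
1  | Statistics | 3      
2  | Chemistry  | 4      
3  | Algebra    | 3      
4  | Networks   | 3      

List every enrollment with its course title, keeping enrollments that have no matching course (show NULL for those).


LEFT JOIN keeps every row from enrollments (the left table); where course_id has no match in courses, the course columns become NULL. Walk through each enrollment:
  - enrollment 1 (Dana): course_id=2 -> matches Chemistry
  - enrollment 2 (Victor): course_id=4 -> matches Networks
  - enrollment 3 (Bob): course_id=1 -> matches Statistics
  - enrollment 4 (Aaron): course_id=NULL, no match -> kept with NULL
  - enrollment 5 (Fiona): course_id=1 -> matches Statistics
All 5 rows appear; 1 has NULL course.

SQL:
SELECT a.student, b.title AS course
FROM enrollments a
LEFT JOIN courses b ON a.course_id = b.id

Result:
student | course    
--------+-----------
Dana    | Chemistry 
Victor  | Networks  
Bob     | Statistics
Aaron   | NULL      
Fiona   | Statistics


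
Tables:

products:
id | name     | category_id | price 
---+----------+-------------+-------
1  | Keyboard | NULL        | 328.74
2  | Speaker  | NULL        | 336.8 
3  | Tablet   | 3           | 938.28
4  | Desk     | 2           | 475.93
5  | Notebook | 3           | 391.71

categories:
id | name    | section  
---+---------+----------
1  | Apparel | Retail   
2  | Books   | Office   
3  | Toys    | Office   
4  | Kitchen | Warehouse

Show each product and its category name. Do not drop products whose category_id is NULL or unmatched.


LEFT JOIN keeps every row from products (the left table); where category_id has no match in categories, the category columns become NULL. Walk through each product:
  - product 1 (Keyboard): category_id=NULL, no match -> kept with NULL
  - product 2 (Speaker): category_id=NULL, no match -> kept with NULL
  - product 3 (Tablet): category_id=3 -> matches Toys
  - product 4 (Desk): category_id=2 -> matches Books
  - product 5 (Notebook): category_id=3 -> matches Toys
All 5 rows appear; 2 have NULL category.

SQL:
SELECT a.name, b.name AS category
FROM products a
LEFT JOIN categories b ON a.category_id = b.id

Result:
name     | category
---------+---------
Keyboard | NULL    
Speaker  | NULL    
Tablet   | Toys    
Desk     | Books   
Notebook | Toys    
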